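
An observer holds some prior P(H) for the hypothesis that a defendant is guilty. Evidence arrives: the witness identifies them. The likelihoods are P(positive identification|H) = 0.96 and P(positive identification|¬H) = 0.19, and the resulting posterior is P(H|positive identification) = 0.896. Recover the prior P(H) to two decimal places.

P(H) = 0.63

In odds form, posterior odds = prior odds × likelihood ratio, so prior odds = posterior odds ÷ LR.
Posterior odds = 0.896/(1−0.896) = 8.6154. LR = 0.96/0.19 = 5.0526.
Prior odds = 8.6154/5.0526 = 1.7051, so P(H) = 1.7051/(1+1.7051) ≈ 0.63.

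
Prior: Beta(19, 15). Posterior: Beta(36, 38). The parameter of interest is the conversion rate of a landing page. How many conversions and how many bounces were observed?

17 conversions and 23 bounces

A Beta(a, b) prior with s successes and f failures in binomial data gives a Beta(a+s, b+f) posterior.
Match parameters: s=36−19=17, f=38−15=23.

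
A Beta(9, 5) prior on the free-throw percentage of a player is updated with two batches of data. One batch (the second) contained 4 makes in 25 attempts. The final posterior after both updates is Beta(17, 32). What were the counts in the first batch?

4 makes and 6 misses

Because Beta–binomial updating is additive in the counts, the combined data contributed (α_post−α_prior, β_post−β_prior) successes and failures.
Total across both batches: 17−9=8 makes, 32−5=27 misses.
Subtract the second batch: 8−4=4 makes and 27−21=6 misses.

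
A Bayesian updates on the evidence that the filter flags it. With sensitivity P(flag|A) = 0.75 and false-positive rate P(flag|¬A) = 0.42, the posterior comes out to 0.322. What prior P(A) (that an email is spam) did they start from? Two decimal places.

In odds form, posterior odds = prior odds × likelihood ratio, so prior odds = posterior odds ÷ LR.
Posterior odds = 0.322/(1−0.322) = 0.4749. LR = 0.75/0.42 = 1.7857.
Prior odds = 0.4749/1.7857 = 0.2659, so P(A) = 0.2659/(1+0.2659) ≈ 0.21.

P(A) = 0.21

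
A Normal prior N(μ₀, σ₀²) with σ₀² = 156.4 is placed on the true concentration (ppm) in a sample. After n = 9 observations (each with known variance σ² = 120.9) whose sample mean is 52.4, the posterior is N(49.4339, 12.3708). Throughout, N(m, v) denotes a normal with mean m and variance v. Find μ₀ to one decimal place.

The posterior mean is a precision-weighted average: μ_n = (τ₀μ₀ + τ_data·x̄)/(τ₀+τ_data), with τ₀=1/σ₀² and τ_data=n/σ².
Here τ₀ = 1/156.4 = 0.006394 and τ_data = 9/120.9 = 0.074442, so τ_n = 0.080836.
Rearranging for μ₀: μ₀ = (μ_n·τ_n − τ_data·x̄)/τ₀ = (49.4339·0.080836 − 0.074442·52.4) / 0.006394 = 0.095278/0.006394 ≈ 14.9.

μ₀ = 14.9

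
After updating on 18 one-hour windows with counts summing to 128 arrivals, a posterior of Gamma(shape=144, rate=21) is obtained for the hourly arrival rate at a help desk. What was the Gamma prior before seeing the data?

Gamma(shape=16, rate=3)

Gamma–Poisson conjugacy: posterior shape = α + Σxᵢ, posterior rate = β + n.
So α = 144 − 128 = 16 and β = 21 − 18 = 3.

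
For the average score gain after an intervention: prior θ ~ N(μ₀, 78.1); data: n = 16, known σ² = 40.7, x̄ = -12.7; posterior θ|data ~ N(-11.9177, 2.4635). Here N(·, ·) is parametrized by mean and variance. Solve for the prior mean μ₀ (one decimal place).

The posterior mean is a precision-weighted average: μ_n = (τ₀μ₀ + τ_data·x̄)/(τ₀+τ_data), with τ₀=1/σ₀² and τ_data=n/σ².
Here τ₀ = 1/78.1 = 0.012804 and τ_data = 16/40.7 = 0.393120, so τ_n = 0.405924.
Rearranging for μ₀: μ₀ = (μ_n·τ_n − τ_data·x̄)/τ₀ = (-11.9177·0.405924 − 0.393120·-12.7) / 0.012804 = 0.154944/0.012804 ≈ 12.1.

μ₀ = 12.1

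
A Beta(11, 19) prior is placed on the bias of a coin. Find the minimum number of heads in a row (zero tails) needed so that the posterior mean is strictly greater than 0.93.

k = 242

After k heads and 0 tails the posterior is Beta(11+k, 19), with mean (11+k)/(11+19+k).
Set (11+k)/(30+k) > 0.93 and solve: k > (0.93·30 − 11)/(1 − 0.93) = 241.429.
The smallest integer exceeding 241.429 is 242.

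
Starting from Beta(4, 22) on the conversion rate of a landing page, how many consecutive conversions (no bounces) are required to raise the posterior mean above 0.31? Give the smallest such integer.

After k conversions and 0 bounces the posterior is Beta(4+k, 22), with mean (4+k)/(4+22+k).
Set (4+k)/(26+k) > 0.31 and solve: k > (0.31·26 − 4)/(1 − 0.31) = 5.884.
The smallest integer exceeding 5.884 is 6.

k = 6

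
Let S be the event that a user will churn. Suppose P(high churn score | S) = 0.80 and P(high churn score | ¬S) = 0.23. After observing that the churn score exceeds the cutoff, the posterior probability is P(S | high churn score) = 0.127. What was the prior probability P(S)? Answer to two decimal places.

P(S) = 0.04

In odds form, posterior odds = prior odds × likelihood ratio, so prior odds = posterior odds ÷ LR.
Posterior odds = 0.127/(1−0.127) = 0.1455. LR = 0.80/0.23 = 3.4783.
Prior odds = 0.1455/3.4783 = 0.0418, so P(S) = 0.0418/(1+0.0418) ≈ 0.04.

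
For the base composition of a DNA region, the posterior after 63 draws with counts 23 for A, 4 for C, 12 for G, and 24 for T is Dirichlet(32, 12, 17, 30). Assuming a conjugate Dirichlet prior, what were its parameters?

Dirichlet(9, 8, 5, 6)

For a Dirichlet(α) prior with multinomial counts c, the posterior is Dirichlet(α + c) componentwise.
Subtract each count from the matching posterior parameter: 32−23=9, 12−4=8, 17−12=5, 30−24=6.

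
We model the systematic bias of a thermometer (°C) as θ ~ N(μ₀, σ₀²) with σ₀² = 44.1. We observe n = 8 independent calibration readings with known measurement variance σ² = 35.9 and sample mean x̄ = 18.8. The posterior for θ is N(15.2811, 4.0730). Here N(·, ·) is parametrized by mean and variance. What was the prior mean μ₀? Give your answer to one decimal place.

μ₀ = -19.3

The posterior mean is a precision-weighted average: μ_n = (τ₀μ₀ + τ_data·x̄)/(τ₀+τ_data), with τ₀=1/σ₀² and τ_data=n/σ².
Here τ₀ = 1/44.1 = 0.022676 and τ_data = 8/35.9 = 0.222841, so τ_n = 0.245517.
Rearranging for μ₀: μ₀ = (μ_n·τ_n − τ_data·x̄)/τ₀ = (15.2811·0.245517 − 0.222841·18.8) / 0.022676 = -0.437641/0.022676 ≈ -19.3.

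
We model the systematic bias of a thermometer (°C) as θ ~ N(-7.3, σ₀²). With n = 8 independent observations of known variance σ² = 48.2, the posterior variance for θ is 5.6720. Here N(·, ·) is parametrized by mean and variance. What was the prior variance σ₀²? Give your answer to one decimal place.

σ₀² = 96.8

Posterior precision equals prior precision plus data precision: 1/σ_n² = 1/σ₀² + n/σ².
So 1/σ₀² = 1/5.6720 − 8/48.2 = 0.176305 − 0.165975 = 0.010330.
Hence σ₀² = 1/0.010330 ≈ 96.8.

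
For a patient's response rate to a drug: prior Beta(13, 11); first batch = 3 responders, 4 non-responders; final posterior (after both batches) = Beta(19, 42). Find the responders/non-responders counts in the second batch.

Sequential conjugate updates are equivalent to a single update on the pooled data, so total successes = posterior α − prior α and total failures = posterior β − prior β.
Total across both batches: 19−13=6 responders, 42−11=31 non-responders.
Subtract the first batch: 6−3=3 responders and 31−4=27 non-responders.

3 responders and 27 non-responders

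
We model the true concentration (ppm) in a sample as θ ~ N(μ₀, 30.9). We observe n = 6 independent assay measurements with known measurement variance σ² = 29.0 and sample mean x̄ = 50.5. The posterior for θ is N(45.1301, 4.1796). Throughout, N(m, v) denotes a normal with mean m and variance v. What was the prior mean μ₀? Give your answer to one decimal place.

With known observation variance, the Normal–Normal posterior has precision τ_n = τ₀ + n/σ² and mean μ_n = (τ₀μ₀ + (n/σ²)x̄)/τ_n.
Here τ₀ = 1/30.9 = 0.032362 and τ_data = 6/29.0 = 0.206897, so τ_n = 0.239259.
Rearranging for μ₀: μ₀ = (μ_n·τ_n − τ_data·x̄)/τ₀ = (45.1301·0.239259 − 0.206897·50.5) / 0.032362 = 0.349484/0.032362 ≈ 10.8.

μ₀ = 10.8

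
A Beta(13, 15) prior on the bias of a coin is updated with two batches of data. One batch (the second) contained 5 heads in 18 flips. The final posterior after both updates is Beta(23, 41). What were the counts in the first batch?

5 heads and 13 tails

Because Beta–binomial updating is additive in the counts, the combined data contributed (α_post−α_prior, β_post−β_prior) successes and failures.
Total across both batches: 23−13=10 heads, 41−15=26 tails.
Subtract the second batch: 10−5=5 heads and 26−13=13 tails.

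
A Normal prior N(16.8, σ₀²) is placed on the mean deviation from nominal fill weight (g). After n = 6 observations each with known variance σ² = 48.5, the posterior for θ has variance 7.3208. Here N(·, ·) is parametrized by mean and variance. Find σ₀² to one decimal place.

σ₀² = 77.6

Posterior precision equals prior precision plus data precision: 1/σ_n² = 1/σ₀² + n/σ².
So 1/σ₀² = 1/7.3208 − 6/48.5 = 0.136597 − 0.123711 = 0.012886.
Hence σ₀² = 1/0.012886 ≈ 77.6.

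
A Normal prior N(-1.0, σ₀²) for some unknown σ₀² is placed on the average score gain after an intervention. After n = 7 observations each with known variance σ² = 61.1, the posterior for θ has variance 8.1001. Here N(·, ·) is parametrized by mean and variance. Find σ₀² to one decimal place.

Posterior precision equals prior precision plus data precision: 1/σ_n² = 1/σ₀² + n/σ².
So 1/σ₀² = 1/8.1001 − 7/61.1 = 0.123455 − 0.114566 = 0.008889.
Hence σ₀² = 1/0.008889 ≈ 112.5.

σ₀² = 112.5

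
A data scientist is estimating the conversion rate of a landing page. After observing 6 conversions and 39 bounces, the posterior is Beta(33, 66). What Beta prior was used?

Beta(27, 27)

A Beta(α, β) prior with s successes and f failures in binomial data gives a Beta(α+s, β+f) posterior.
So α = 33 − 6 = 27 and β = 66 − 39 = 27.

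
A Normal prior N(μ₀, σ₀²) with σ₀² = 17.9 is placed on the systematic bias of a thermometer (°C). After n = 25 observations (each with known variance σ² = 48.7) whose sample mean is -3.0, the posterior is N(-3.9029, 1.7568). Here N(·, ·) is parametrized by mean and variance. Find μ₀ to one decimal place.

μ₀ = -12.2

The posterior mean is a precision-weighted average: μ_n = (τ₀μ₀ + τ_data·x̄)/(τ₀+τ_data), with τ₀=1/σ₀² and τ_data=n/σ².
Here τ₀ = 1/17.9 = 0.055866 and τ_data = 25/48.7 = 0.513347, so τ_n = 0.569213.
Rearranging for μ₀: μ₀ = (μ_n·τ_n − τ_data·x̄)/τ₀ = (-3.9029·0.569213 − 0.513347·-3.0) / 0.055866 = -0.681540/0.055866 ≈ -12.2.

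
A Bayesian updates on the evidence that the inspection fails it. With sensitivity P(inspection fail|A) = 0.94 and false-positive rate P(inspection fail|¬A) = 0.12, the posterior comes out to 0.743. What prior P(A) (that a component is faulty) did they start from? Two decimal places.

Bayes' rule in odds form gives O(A|E) = O(A)·[P(E|A)/P(E|¬A)], hence O(A) = O(A|E)/LR.
Posterior odds = 0.743/(1−0.743) = 2.8911. LR = 0.94/0.12 = 7.8333.
Prior odds = 2.8911/7.8333 = 0.3691, so P(A) = 0.3691/(1+0.3691) ≈ 0.27.

P(A) = 0.27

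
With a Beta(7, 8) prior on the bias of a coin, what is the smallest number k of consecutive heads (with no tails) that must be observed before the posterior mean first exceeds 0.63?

k = 7

After k heads and 0 tails the posterior is Beta(7+k, 8), with mean (7+k)/(7+8+k).
Set (7+k)/(15+k) > 0.63 and solve: k > (0.63·15 − 7)/(1 − 0.63) = 6.622.
The smallest integer exceeding 6.622 is 7, and checking k=7: (14)/(22) = 0.6364 > 0.63.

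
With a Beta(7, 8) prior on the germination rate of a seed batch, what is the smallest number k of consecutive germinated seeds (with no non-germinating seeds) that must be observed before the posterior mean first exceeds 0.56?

k = 4

After k germinated seeds and 0 non-germinating seeds the posterior is Beta(7+k, 8), with mean (7+k)/(7+8+k).
Set (7+k)/(15+k) > 0.56 and solve: k > (0.56·15 − 7)/(1 − 0.56) = 3.182.
The smallest integer exceeding 3.182 is 4, and checking k=4: (11)/(19) = 0.5789 > 0.56.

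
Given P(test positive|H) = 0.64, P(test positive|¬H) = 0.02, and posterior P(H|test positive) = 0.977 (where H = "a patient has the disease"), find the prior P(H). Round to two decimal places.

In odds form, posterior odds = prior odds × likelihood ratio, so prior odds = posterior odds ÷ LR.
Posterior odds = 0.977/(1−0.977) = 42.4783. LR = 0.64/0.02 = 32.0000.
Prior odds = 42.4783/32.0000 = 1.3274, so P(H) = 1.3274/(1+1.3274) ≈ 0.57.

P(H) = 0.57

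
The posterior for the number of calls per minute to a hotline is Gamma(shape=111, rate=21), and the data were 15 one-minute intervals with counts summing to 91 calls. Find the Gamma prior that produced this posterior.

Gamma(shape=20, rate=6)

A Gamma(α, β) prior (rate parametrization) on a Poisson rate with n observations summing to S gives posterior Gamma(α+S, β+n).
So α = 111 − 91 = 20 and β = 21 − 15 = 6.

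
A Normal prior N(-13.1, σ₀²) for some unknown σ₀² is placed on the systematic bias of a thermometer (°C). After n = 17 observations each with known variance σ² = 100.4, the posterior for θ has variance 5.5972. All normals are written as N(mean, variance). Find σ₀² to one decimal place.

Posterior precision equals prior precision plus data precision: 1/σ_n² = 1/σ₀² + n/σ².
So 1/σ₀² = 1/5.5972 − 17/100.4 = 0.178661 − 0.169323 = 0.009338.
Hence σ₀² = 1/0.009338 ≈ 107.1.

σ₀² = 107.1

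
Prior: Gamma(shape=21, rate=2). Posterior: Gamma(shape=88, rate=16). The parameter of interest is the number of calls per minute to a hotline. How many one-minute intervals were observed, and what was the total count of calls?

A Gamma(α, β) prior (rate parametrization) on a Poisson rate with n observations summing to S gives posterior Gamma(α+S, β+n).
Matching: Σxᵢ = 88 − 21 = 67 and n = 16 − 2 = 14.

n = 14 one-minute intervals with total 67 calls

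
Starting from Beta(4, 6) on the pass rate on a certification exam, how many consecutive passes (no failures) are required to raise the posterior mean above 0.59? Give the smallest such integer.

k = 5

After k passes and 0 failures the posterior is Beta(4+k, 6), with mean (4+k)/(4+6+k).
Set (4+k)/(10+k) > 0.59 and solve: k > (0.59·10 − 4)/(1 − 0.59) = 4.634.
The smallest integer exceeding 4.634 is 5.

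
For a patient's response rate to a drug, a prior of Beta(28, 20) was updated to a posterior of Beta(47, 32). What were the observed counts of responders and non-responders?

A Beta(α, β) prior with s successes and f failures in binomial data gives a Beta(α+s, β+f) posterior.
So s = 47 − 28 = 19 and f = 32 − 20 = 12.

19 responders and 12 non-responders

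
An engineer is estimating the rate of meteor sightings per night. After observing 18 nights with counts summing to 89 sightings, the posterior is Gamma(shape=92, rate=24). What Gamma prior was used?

Gamma–Poisson conjugacy: posterior shape = α + Σxᵢ, posterior rate = β + n.
So α = 92 − 89 = 3 and β = 24 − 18 = 6.

Gamma(shape=3, rate=6)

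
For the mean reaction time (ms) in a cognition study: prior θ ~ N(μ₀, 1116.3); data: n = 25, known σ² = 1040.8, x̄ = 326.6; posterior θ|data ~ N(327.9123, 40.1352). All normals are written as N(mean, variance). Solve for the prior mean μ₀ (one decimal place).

μ₀ = 363.1

The posterior mean is a precision-weighted average: μ_n = (τ₀μ₀ + τ_data·x̄)/(τ₀+τ_data), with τ₀=1/σ₀² and τ_data=n/σ².
Here τ₀ = 1/1116.3 = 0.000896 and τ_data = 25/1040.8 = 0.024020, so τ_n = 0.024916.
Rearranging for μ₀: μ₀ = (μ_n·τ_n − τ_data·x̄)/τ₀ = (327.9123·0.024916 − 0.024020·326.6) / 0.000896 = 0.325331/0.000896 ≈ 363.1.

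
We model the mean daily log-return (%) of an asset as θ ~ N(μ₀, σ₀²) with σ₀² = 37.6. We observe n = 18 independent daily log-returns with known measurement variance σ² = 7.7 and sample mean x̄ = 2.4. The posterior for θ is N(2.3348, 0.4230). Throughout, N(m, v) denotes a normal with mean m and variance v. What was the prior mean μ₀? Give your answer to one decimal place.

μ₀ = -3.4

With known observation variance, the Normal–Normal posterior has precision τ_n = τ₀ + n/σ² and mean μ_n = (τ₀μ₀ + (n/σ²)x̄)/τ_n.
Here τ₀ = 1/37.6 = 0.026596 and τ_data = 18/7.7 = 2.337662, so τ_n = 2.364258.
Rearranging for μ₀: μ₀ = (μ_n·τ_n − τ_data·x̄)/τ₀ = (2.3348·2.364258 − 2.337662·2.4) / 0.026596 = -0.090319/0.026596 ≈ -3.4.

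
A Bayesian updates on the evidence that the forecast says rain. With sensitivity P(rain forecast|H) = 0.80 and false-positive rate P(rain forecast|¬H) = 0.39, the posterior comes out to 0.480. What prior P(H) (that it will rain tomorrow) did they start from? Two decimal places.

P(H) = 0.31

In odds form, posterior odds = prior odds × likelihood ratio, so prior odds = posterior odds ÷ LR.
Posterior odds = 0.480/(1−0.480) = 0.9231. LR = 0.80/0.39 = 2.0513.
Prior odds = 0.9231/2.0513 = 0.4500, so P(H) = 0.4500/(1+0.4500) ≈ 0.31.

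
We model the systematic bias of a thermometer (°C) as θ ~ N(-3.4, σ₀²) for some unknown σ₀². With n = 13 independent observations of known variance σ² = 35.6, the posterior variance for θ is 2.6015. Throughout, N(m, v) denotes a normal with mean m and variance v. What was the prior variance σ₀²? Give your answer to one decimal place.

Posterior precision equals prior precision plus data precision: 1/σ_n² = 1/σ₀² + n/σ².
So 1/σ₀² = 1/2.6015 − 13/35.6 = 0.384394 − 0.365169 = 0.019225.
Hence σ₀² = 1/0.019225 ≈ 52.0.

σ₀² = 52.0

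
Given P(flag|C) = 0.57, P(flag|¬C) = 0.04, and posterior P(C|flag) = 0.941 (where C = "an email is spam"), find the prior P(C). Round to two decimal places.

Bayes' rule in odds form gives O(C|E) = O(C)·[P(E|C)/P(E|¬C)], hence O(C) = O(C|E)/LR.
Posterior odds = 0.941/(1−0.941) = 15.9492. LR = 0.57/0.04 = 14.2500.
Prior odds = 15.9492/14.2500 = 1.1192, so P(C) = 1.1192/(1+1.1192) ≈ 0.53.

P(C) = 0.53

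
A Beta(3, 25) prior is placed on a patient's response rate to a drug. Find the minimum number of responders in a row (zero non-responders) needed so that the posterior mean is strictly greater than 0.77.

After k responders and 0 non-responders the posterior is Beta(3+k, 25), with mean (3+k)/(3+25+k).
Set (3+k)/(28+k) > 0.77 and solve: k > (0.77·28 − 3)/(1 − 0.77) = 80.696.
The smallest integer exceeding 80.696 is 81.

k = 81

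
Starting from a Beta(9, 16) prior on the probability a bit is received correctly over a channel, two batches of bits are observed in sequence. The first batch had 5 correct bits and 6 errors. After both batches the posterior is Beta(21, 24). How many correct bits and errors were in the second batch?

7 correct bits and 2 errors

Sequential conjugate updates are equivalent to a single update on the pooled data, so total successes = posterior α − prior α and total failures = posterior β − prior β.
Total across both batches: 21−9=12 correct bits, 24−16=8 errors.
Subtract the first batch: 12−5=7 correct bits and 8−6=2 errors.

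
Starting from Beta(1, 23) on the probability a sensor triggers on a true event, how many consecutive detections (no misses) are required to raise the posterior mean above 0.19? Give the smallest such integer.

After k detections and 0 misses the posterior is Beta(1+k, 23), with mean (1+k)/(1+23+k).
Set (1+k)/(24+k) > 0.19 and solve: k > (0.19·24 − 1)/(1 − 0.19) = 4.395.
The smallest integer exceeding 4.395 is 5.

k = 5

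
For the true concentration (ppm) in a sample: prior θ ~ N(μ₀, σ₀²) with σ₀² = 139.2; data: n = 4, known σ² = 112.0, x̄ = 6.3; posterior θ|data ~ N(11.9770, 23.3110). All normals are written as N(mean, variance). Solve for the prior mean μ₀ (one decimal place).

μ₀ = 40.2

With known observation variance, the Normal–Normal posterior has precision τ_n = τ₀ + n/σ² and mean μ_n = (τ₀μ₀ + (n/σ²)x̄)/τ_n.
Here τ₀ = 1/139.2 = 0.007184 and τ_data = 4/112.0 = 0.035714, so τ_n = 0.042898.
Rearranging for μ₀: μ₀ = (μ_n·τ_n − τ_data·x̄)/τ₀ = (11.9770·0.042898 − 0.035714·6.3) / 0.007184 = 0.288791/0.007184 ≈ 40.2.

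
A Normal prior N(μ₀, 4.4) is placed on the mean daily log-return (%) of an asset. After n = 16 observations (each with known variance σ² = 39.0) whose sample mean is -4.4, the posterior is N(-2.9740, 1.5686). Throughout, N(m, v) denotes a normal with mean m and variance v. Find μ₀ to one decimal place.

μ₀ = -0.4

The posterior mean is a precision-weighted average: μ_n = (τ₀μ₀ + τ_data·x̄)/(τ₀+τ_data), with τ₀=1/σ₀² and τ_data=n/σ².
Here τ₀ = 1/4.4 = 0.227273 and τ_data = 16/39.0 = 0.410256, so τ_n = 0.637529.
Rearranging for μ₀: μ₀ = (μ_n·τ_n − τ_data·x̄)/τ₀ = (-2.9740·0.637529 − 0.410256·-4.4) / 0.227273 = -0.090885/0.227273 ≈ -0.4.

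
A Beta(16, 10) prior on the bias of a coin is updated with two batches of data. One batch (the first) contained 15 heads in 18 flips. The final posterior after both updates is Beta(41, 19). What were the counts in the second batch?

Sequential conjugate updates are equivalent to a single update on the pooled data, so total successes = posterior α − prior α and total failures = posterior β − prior β.
Total across both batches: 41−16=25 heads, 19−10=9 tails.
Subtract the first batch: 25−15=10 heads and 9−3=6 tails.

10 heads and 6 tails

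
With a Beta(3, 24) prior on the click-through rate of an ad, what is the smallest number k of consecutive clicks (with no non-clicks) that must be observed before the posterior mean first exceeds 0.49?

k = 21

After k clicks and 0 non-clicks the posterior is Beta(3+k, 24), with mean (3+k)/(3+24+k).
Set (3+k)/(27+k) > 0.49 and solve: k > (0.49·27 − 3)/(1 − 0.49) = 20.059.
The smallest integer exceeding 20.059 is 21, and checking k=21: (24)/(48) = 0.5000 > 0.49.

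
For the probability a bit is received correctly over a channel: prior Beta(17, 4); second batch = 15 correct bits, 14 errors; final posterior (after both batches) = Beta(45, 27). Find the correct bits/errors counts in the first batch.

13 correct bits and 9 errors

Sequential conjugate updates are equivalent to a single update on the pooled data, so total successes = posterior α − prior α and total failures = posterior β − prior β.
Total across both batches: 45−17=28 correct bits, 27−4=23 errors.
Subtract the second batch: 28−15=13 correct bits and 23−14=9 errors.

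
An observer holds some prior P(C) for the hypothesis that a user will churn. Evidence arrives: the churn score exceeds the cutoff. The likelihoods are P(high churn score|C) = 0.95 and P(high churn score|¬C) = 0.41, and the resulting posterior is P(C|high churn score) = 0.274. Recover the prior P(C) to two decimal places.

P(C) = 0.14

In odds form, posterior odds = prior odds × likelihood ratio, so prior odds = posterior odds ÷ LR.
Posterior odds = 0.274/(1−0.274) = 0.3774. LR = 0.95/0.41 = 2.3171.
Prior odds = 0.3774/2.3171 = 0.1629, so P(C) = 0.1629/(1+0.1629) ≈ 0.14.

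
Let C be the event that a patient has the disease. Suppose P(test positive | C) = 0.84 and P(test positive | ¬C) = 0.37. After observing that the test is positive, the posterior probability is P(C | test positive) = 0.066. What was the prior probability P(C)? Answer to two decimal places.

In odds form, posterior odds = prior odds × likelihood ratio, so prior odds = posterior odds ÷ LR.
Posterior odds = 0.066/(1−0.066) = 0.0707. LR = 0.84/0.37 = 2.2703.
Prior odds = 0.0707/2.2703 = 0.0311, so P(C) = 0.0311/(1+0.0311) ≈ 0.03.

P(C) = 0.03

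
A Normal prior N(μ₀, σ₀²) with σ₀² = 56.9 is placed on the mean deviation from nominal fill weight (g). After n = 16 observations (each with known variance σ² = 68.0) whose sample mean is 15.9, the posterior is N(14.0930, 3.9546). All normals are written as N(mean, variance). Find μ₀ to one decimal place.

The posterior mean is a precision-weighted average: μ_n = (τ₀μ₀ + τ_data·x̄)/(τ₀+τ_data), with τ₀=1/σ₀² and τ_data=n/σ².
Here τ₀ = 1/56.9 = 0.017575 and τ_data = 16/68.0 = 0.235294, so τ_n = 0.252869.
Rearranging for μ₀: μ₀ = (μ_n·τ_n − τ_data·x̄)/τ₀ = (14.0930·0.252869 − 0.235294·15.9) / 0.017575 = -0.177492/0.017575 ≈ -10.1.

μ₀ = -10.1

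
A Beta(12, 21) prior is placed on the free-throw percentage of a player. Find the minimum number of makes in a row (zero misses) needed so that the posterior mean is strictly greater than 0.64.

After k makes and 0 misses the posterior is Beta(12+k, 21), with mean (12+k)/(12+21+k).
Set (12+k)/(33+k) > 0.64 and solve: k > (0.64·33 − 12)/(1 − 0.64) = 25.333.
The smallest integer exceeding 25.333 is 26, and checking k=26: (38)/(59) = 0.6441 > 0.64.

k = 26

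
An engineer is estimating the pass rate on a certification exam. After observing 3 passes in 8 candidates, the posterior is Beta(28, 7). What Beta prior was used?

Beta(25, 2)

Beta is conjugate to the binomial likelihood: posterior = Beta(a+s, b+f).
So a = 28 − 3 = 25 and b = 7 − 5 = 2.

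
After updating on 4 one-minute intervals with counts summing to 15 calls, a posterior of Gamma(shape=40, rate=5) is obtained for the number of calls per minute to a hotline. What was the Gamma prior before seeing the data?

Gamma(shape=25, rate=1)

Gamma–Poisson conjugacy: posterior shape = α + Σxᵢ, posterior rate = β + n.
So α = 40 − 15 = 25 and β = 5 − 4 = 1.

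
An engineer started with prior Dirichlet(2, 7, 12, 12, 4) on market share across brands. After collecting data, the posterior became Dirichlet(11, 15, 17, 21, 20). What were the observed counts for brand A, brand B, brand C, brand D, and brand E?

For a Dirichlet(α) prior with multinomial counts c, the posterior is Dirichlet(α + c) componentwise.
Counts are posterior − prior componentwise: 11−2=9, 15−7=8, 17−12=5, 21−12=9, 20−4=16.

counts (9, 8, 5, 9, 16)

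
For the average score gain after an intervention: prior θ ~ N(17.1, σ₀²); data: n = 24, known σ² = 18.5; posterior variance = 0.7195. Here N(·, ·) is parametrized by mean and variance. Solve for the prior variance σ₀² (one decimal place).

σ₀² = 10.8

Posterior precision equals prior precision plus data precision: 1/σ_n² = 1/σ₀² + n/σ².
So 1/σ₀² = 1/0.7195 − 24/18.5 = 1.389854 − 1.297297 = 0.092557.
Hence σ₀² = 1/0.092557 ≈ 10.8.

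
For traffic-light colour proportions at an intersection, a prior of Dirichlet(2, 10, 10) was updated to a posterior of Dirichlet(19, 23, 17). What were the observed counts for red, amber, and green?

For a Dirichlet(α) prior with multinomial counts c, the posterior is Dirichlet(α + c) componentwise.
Counts are posterior − prior componentwise: 19−2=17, 23−10=13, 17−10=7.

counts (17, 13, 7)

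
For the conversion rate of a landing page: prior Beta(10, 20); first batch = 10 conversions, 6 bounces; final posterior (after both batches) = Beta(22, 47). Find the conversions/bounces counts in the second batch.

Because Beta–binomial updating is additive in the counts, the combined data contributed (α_post−α_prior, β_post−β_prior) successes and failures.
Total across both batches: 22−10=12 conversions, 47−20=27 bounces.
Subtract the first batch: 12−10=2 conversions and 27−6=21 bounces.

2 conversions and 21 bounces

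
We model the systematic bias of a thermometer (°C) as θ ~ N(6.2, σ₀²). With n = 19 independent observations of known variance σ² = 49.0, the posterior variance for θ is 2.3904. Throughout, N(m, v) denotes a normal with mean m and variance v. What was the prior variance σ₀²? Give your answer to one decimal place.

Posterior precision equals prior precision plus data precision: 1/σ_n² = 1/σ₀² + n/σ².
So 1/σ₀² = 1/2.3904 − 19/49.0 = 0.418340 − 0.387755 = 0.030585.
Hence σ₀² = 1/0.030585 ≈ 32.7.

σ₀² = 32.7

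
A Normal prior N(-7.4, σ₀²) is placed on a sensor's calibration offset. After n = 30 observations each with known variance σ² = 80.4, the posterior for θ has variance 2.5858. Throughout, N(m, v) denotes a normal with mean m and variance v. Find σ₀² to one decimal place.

σ₀² = 73.6

Posterior precision equals prior precision plus data precision: 1/σ_n² = 1/σ₀² + n/σ².
So 1/σ₀² = 1/2.5858 − 30/80.4 = 0.386728 − 0.373134 = 0.013594.
Hence σ₀² = 1/0.013594 ≈ 73.6.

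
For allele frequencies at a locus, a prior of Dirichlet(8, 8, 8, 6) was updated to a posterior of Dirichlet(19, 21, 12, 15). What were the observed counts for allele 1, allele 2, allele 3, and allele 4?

For a Dirichlet(α) prior with multinomial counts c, the posterior is Dirichlet(α + c) componentwise.
Counts are posterior − prior componentwise: 19−8=11, 21−8=13, 12−8=4, 15−6=9.

counts (11, 13, 4, 9)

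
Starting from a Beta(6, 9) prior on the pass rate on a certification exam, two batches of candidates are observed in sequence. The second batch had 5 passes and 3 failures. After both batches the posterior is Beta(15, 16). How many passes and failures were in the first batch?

Sequential conjugate updates are equivalent to a single update on the pooled data, so total successes = posterior α − prior α and total failures = posterior β − prior β.
Total across both batches: 15−6=9 passes, 16−9=7 failures.
Subtract the second batch: 9−5=4 passes and 7−3=4 failures.

4 passes and 4 failures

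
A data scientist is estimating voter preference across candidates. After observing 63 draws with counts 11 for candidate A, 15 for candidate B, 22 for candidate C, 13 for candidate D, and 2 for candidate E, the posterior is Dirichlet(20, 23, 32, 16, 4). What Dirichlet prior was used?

For a Dirichlet(α) prior with multinomial counts c, the posterior is Dirichlet(α + c) componentwise.
Subtract each count from the matching posterior parameter: 20−11=9, 23−15=8, 32−22=10, 16−13=3, 4−2=2.

Dirichlet(9, 8, 10, 3, 2)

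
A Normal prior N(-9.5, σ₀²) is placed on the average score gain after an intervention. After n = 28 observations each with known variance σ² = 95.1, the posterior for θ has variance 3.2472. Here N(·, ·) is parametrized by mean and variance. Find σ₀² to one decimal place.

For the Normal–Normal model with known σ², precisions add: τ_n = τ₀ + n/σ².
So 1/σ₀² = 1/3.2472 − 28/95.1 = 0.307958 − 0.294427 = 0.013531.
Hence σ₀² = 1/0.013531 ≈ 73.9.

σ₀² = 73.9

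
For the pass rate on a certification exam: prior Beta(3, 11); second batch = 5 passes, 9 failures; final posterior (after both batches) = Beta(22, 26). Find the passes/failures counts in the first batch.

14 passes and 6 failures

Because Beta–binomial updating is additive in the counts, the combined data contributed (α_post−α_prior, β_post−β_prior) successes and failures.
Total across both batches: 22−3=19 passes, 26−11=15 failures.
Subtract the second batch: 19−5=14 passes and 15−9=6 failures.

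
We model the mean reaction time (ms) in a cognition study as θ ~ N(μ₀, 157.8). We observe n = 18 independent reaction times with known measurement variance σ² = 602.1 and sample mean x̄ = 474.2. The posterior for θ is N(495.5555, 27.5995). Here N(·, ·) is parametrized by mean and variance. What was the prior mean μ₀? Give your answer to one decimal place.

The posterior mean is a precision-weighted average: μ_n = (τ₀μ₀ + τ_data·x̄)/(τ₀+τ_data), with τ₀=1/σ₀² and τ_data=n/σ².
Here τ₀ = 1/157.8 = 0.006337 and τ_data = 18/602.1 = 0.029895, so τ_n = 0.036232.
Rearranging for μ₀: μ₀ = (μ_n·τ_n − τ_data·x̄)/τ₀ = (495.5555·0.036232 − 0.029895·474.2) / 0.006337 = 3.778758/0.006337 ≈ 596.3.

μ₀ = 596.3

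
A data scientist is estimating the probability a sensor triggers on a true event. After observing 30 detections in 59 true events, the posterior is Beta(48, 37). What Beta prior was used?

Beta(18, 8)

A Beta(a, b) prior with s successes and f failures in binomial data gives a Beta(a+s, b+f) posterior.
So a = 48 − 30 = 18 and b = 37 − 29 = 8.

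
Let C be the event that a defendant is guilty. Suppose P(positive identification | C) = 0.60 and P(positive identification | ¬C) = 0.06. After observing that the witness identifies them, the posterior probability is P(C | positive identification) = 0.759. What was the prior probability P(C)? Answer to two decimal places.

In odds form, posterior odds = prior odds × likelihood ratio, so prior odds = posterior odds ÷ LR.
Posterior odds = 0.759/(1−0.759) = 3.1494. LR = 0.60/0.06 = 10.0000.
Prior odds = 3.1494/10.0000 = 0.3149, so P(C) = 0.3149/(1+0.3149) ≈ 0.24.

P(C) = 0.24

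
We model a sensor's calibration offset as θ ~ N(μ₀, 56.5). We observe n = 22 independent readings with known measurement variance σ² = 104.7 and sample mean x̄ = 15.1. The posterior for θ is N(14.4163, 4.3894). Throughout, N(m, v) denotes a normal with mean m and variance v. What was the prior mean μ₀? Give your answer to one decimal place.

The posterior mean is a precision-weighted average: μ_n = (τ₀μ₀ + τ_data·x̄)/(τ₀+τ_data), with τ₀=1/σ₀² and τ_data=n/σ².
Here τ₀ = 1/56.5 = 0.017699 and τ_data = 22/104.7 = 0.210124, so τ_n = 0.227823.
Rearranging for μ₀: μ₀ = (μ_n·τ_n − τ_data·x̄)/τ₀ = (14.4163·0.227823 − 0.210124·15.1) / 0.017699 = 0.111492/0.017699 ≈ 6.3.

μ₀ = 6.3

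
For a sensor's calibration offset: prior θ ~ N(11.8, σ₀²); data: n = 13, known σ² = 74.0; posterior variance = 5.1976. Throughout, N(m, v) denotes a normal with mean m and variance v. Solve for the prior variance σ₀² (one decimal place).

Posterior precision equals prior precision plus data precision: 1/σ_n² = 1/σ₀² + n/σ².
So 1/σ₀² = 1/5.1976 − 13/74.0 = 0.192396 − 0.175676 = 0.016720.
Hence σ₀² = 1/0.016720 ≈ 59.8.

σ₀² = 59.8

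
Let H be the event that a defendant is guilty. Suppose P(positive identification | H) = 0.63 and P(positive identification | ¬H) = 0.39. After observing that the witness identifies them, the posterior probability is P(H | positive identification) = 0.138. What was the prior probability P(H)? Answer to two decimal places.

P(H) = 0.09

Bayes' rule in odds form gives O(H|E) = O(H)·[P(E|H)/P(E|¬H)], hence O(H) = O(H|E)/LR.
Posterior odds = 0.138/(1−0.138) = 0.1601. LR = 0.63/0.39 = 1.6154.
Prior odds = 0.1601/1.6154 = 0.0991, so P(H) = 0.0991/(1+0.0991) ≈ 0.09.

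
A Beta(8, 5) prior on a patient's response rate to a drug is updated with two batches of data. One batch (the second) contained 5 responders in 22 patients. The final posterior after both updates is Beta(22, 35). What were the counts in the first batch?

Sequential conjugate updates are equivalent to a single update on the pooled data, so total successes = posterior α − prior α and total failures = posterior β − prior β.
Total across both batches: 22−8=14 responders, 35−5=30 non-responders.
Subtract the second batch: 14−5=9 responders and 30−17=13 non-responders.

9 responders and 13 non-responders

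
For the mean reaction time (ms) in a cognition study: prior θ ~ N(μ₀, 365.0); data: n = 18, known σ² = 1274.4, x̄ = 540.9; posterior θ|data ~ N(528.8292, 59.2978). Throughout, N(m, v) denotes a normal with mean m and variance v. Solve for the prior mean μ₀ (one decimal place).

The posterior mean is a precision-weighted average: μ_n = (τ₀μ₀ + τ_data·x̄)/(τ₀+τ_data), with τ₀=1/σ₀² and τ_data=n/σ².
Here τ₀ = 1/365.0 = 0.002740 and τ_data = 18/1274.4 = 0.014124, so τ_n = 0.016864.
Rearranging for μ₀: μ₀ = (μ_n·τ_n − τ_data·x̄)/τ₀ = (528.8292·0.016864 − 0.014124·540.9) / 0.002740 = 1.278504/0.002740 ≈ 466.6.

μ₀ = 466.6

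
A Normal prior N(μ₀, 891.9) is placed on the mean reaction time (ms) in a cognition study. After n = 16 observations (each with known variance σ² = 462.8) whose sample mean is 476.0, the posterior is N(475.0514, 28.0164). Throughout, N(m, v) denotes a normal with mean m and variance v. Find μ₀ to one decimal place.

μ₀ = 445.8

The posterior mean is a precision-weighted average: μ_n = (τ₀μ₀ + τ_data·x̄)/(τ₀+τ_data), with τ₀=1/σ₀² and τ_data=n/σ².
Here τ₀ = 1/891.9 = 0.001121 and τ_data = 16/462.8 = 0.034572, so τ_n = 0.035693.
Rearranging for μ₀: μ₀ = (μ_n·τ_n − τ_data·x̄)/τ₀ = (475.0514·0.035693 − 0.034572·476.0) / 0.001121 = 0.499738/0.001121 ≈ 445.8.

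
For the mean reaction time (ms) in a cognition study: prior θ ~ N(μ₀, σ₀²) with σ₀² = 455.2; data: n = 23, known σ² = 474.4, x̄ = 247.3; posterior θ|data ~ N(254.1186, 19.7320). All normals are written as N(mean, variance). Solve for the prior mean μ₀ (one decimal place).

With known observation variance, the Normal–Normal posterior has precision τ_n = τ₀ + n/σ² and mean μ_n = (τ₀μ₀ + (n/σ²)x̄)/τ_n.
Here τ₀ = 1/455.2 = 0.002197 and τ_data = 23/474.4 = 0.048482, so τ_n = 0.050679.
Rearranging for μ₀: μ₀ = (μ_n·τ_n − τ_data·x̄)/τ₀ = (254.1186·0.050679 − 0.048482·247.3) / 0.002197 = 0.888878/0.002197 ≈ 404.6.

μ₀ = 404.6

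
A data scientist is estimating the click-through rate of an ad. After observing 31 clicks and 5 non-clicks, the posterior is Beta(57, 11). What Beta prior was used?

Beta(26, 6)

Under Beta–binomial conjugacy the posterior parameters are (α+s, β+f).
Subtract the data counts: 57−31=26, 11−5=6.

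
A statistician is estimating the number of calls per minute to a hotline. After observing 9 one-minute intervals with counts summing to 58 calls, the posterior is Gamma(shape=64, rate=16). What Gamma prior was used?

A Gamma(α, β) prior (rate parametrization) on a Poisson rate with n observations summing to S gives posterior Gamma(α+S, β+n).
So α = 64 − 58 = 6 and β = 16 − 9 = 7.

Gamma(shape=6, rate=7)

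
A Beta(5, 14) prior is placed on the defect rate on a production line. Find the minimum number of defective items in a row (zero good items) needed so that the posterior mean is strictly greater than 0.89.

k = 109

After k defective items and 0 good items the posterior is Beta(5+k, 14), with mean (5+k)/(5+14+k).
Set (5+k)/(19+k) > 0.89 and solve: k > (0.89·19 − 5)/(1 − 0.89) = 108.273.
The smallest integer exceeding 108.273 is 109.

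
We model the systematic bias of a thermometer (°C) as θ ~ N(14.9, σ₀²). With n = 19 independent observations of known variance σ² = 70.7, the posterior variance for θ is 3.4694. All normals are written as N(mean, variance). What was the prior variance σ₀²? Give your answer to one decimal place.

For the Normal–Normal model with known σ², precisions add: τ_n = τ₀ + n/σ².
So 1/σ₀² = 1/3.4694 − 19/70.7 = 0.288234 − 0.268741 = 0.019493.
Hence σ₀² = 1/0.019493 ≈ 51.3.

σ₀² = 51.3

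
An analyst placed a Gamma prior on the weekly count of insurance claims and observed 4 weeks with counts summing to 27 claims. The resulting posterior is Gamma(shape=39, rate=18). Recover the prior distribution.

Gamma(shape=12, rate=14)

A Gamma(α, β) prior (rate parametrization) on a Poisson rate with n observations summing to S gives posterior Gamma(α+S, β+n).
So α = 39 − 27 = 12 and β = 18 − 4 = 14.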